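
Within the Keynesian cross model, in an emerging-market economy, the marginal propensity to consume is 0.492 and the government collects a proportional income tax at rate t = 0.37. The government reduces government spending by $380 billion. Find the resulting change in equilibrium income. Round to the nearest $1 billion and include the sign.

Expenditure multiplier = 1/(1 − c(1−t)) = 1/(1 − 0.492×0.63) = 1/0.69004 ≈ 1.449.
ΔY = k × ΔG = (−$380 billion) / 0.69004 ≈ −$551 billion.

−$551 billion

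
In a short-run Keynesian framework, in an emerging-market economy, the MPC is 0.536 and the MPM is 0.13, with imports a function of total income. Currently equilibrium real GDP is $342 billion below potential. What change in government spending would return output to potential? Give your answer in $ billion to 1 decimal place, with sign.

+$203.1 billion

Spending multiplier = 1/(1 − c + m) = 1/(1 − 0.536 + 0.13) = 1/0.594 ≈ 1.684.
Need ΔY = +$342 billion, so ΔG = ΔY/k = (+$342 billion) × 0.594 ≈ +$203.1 billion.
The government should increase government spending by $203.1 billion.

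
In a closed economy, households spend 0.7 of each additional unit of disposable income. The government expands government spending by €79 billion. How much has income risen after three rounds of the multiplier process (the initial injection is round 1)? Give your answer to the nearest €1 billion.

Round 1 adds ΔG = €79 billion; each later round is MPC = 0.7 times the previous.
After 3 rounds: 79 + 55.3 + 38.71 = ΔG·(1 − c^3)/(1 − c) = 79 × (1 − 0.343)/0.3 ≈ €173 billion.

€173 billion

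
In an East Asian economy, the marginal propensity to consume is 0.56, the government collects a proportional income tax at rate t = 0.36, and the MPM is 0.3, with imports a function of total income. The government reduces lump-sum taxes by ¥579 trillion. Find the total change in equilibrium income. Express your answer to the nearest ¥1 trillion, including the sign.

+¥344 trillion

A lump-sum tax change of −¥579 trillion shifts disposable income by +¥579 trillion; first-round consumption changes by −c × ΔT = −0.56 × (−¥579 trillion) = +¥324.24 trillion.
Expenditure multiplier = 1/(1 − c(1−t) + m) = 1/(1 − 0.56×0.64 + 0.3) = 1/0.9416 ≈ 1.062.
The tax multiplier is −c × k ≈ −0.595, so ΔY = k × (−c·ΔT) = (+¥324.24 trillion) / 0.9416 ≈ +¥344 trillion.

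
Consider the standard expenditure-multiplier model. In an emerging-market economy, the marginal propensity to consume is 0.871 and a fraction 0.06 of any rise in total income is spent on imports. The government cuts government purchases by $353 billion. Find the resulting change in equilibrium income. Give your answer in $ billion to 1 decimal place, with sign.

Government-spending multiplier = 1/(1 − c + m) = 1/(1 − 0.871 + 0.06) = 1/0.189 ≈ 5.291.
ΔY = k × ΔG = (−$353 billion) / 0.189 ≈ −$1,867.7 billion.

−$1,867.7 billion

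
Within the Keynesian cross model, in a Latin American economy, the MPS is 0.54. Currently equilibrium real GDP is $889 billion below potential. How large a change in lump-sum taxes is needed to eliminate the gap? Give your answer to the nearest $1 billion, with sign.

MPC = 1 − MPS = 1 − 0.54 = 0.46.
Spending multiplier = 1/(1 − MPC) = 1/(1 − 0.46) = 1/0.54 ≈ 1.852.
Tax multiplier = −c·k = −0.46/0.54 ≈ −0.852. Need ΔY = +$889 billion, so ΔT = ΔY/(−c·k) = −(+$889 billion) × 0.54 / 0.46 ≈ −$1,044 billion.
The government should cut lump-sum taxes by $1,044 billion.

−$1,044 billion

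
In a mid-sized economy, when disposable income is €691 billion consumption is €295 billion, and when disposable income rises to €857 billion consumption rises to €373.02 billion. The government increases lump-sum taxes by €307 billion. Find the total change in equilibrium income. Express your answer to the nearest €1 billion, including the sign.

MPC = ΔC/ΔYd = (373.02 − 295)/(857 − 691) = 78.02/166 = 0.47.
A lump-sum tax change of +€307 billion shifts disposable income by −€307 billion; first-round consumption changes by −c × ΔT = −0.47 × (+€307 billion) = −€144.29 billion.
Expenditure multiplier = 1/(1 − MPC) = 1/(1 − 0.47) = 1/0.53 ≈ 1.887.
The tax multiplier is −c × k ≈ −0.887, so ΔY = k × (−c·ΔT) = (−€144.29 billion) / 0.53 ≈ −€272 billion.

−€272 billion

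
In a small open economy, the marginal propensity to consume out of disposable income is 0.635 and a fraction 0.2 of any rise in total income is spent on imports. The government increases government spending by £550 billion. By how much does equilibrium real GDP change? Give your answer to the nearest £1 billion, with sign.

+£973 billion

Expenditure multiplier = 1/(1 − c + m) = 1/(1 − 0.635 + 0.2) = 1/0.565 ≈ 1.77.
ΔY = k × ΔG = (+£550 billion) / 0.565 ≈ +£973 billion.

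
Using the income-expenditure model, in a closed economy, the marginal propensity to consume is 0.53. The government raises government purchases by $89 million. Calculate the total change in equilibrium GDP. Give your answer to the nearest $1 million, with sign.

+$189 million

Government-spending multiplier = 1/(1 − MPC) = 1/(1 − 0.53) = 1/0.47 ≈ 2.128.
ΔY = k × ΔG = (+$89 million) / 0.47 ≈ +$189 million.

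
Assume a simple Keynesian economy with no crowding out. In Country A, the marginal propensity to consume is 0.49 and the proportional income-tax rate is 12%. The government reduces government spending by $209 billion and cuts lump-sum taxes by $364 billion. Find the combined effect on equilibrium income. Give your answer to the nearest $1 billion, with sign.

Expenditure multiplier = 1/(1 − c(1−t)) = 1/(1 − 0.49×0.88) = 1/0.5688 ≈ 1.758.
ΔG contributes k·ΔG = (−$209 billion) / 0.5688 ≈ −$367.4 billion.
ΔT of −$364 billion changes first-round spending by −c·ΔT = +$178.36 billion, contributing k·(−c·ΔT) = (+$178.36 billion) / 0.5688 ≈ +$313.6 billion.
Net ΔY = k(ΔG − c·ΔT) = (−$30.64 billion) / 0.5688 ≈ −$54 billion.

−$54 billion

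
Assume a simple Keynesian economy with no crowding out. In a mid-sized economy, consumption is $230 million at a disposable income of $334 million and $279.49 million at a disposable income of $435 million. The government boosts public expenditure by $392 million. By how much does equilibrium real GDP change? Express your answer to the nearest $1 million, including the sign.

MPC = ΔC/ΔYd = (279.49 − 230)/(435 − 334) = 49.49/101 = 0.49.
Spending multiplier = 1/(1 − MPC) = 1/(1 − 0.49) = 1/0.51 ≈ 1.961.
ΔY = k × ΔG = (+$392 million) / 0.51 ≈ +$769 million.

+$769 million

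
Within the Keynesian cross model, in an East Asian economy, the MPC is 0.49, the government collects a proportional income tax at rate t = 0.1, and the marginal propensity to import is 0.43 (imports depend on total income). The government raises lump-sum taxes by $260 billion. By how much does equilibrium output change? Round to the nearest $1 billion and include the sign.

A lump-sum tax change of +$260 billion shifts disposable income by −$260 billion; first-round consumption changes by −c × ΔT = −0.49 × (+$260 billion) = −$127.4 billion.
Expenditure multiplier = 1/(1 − c(1−t) + m) = 1/(1 − 0.49×0.9 + 0.43) = 1/0.989 ≈ 1.011.
The tax multiplier is −c × k ≈ −0.495, so ΔY = k × (−c·ΔT) = (−$127.4 billion) / 0.989 ≈ −$129 billion.

−$129 billion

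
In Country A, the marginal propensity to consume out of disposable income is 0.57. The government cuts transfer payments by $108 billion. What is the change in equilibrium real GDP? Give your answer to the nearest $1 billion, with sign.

−$143 billion

The transfer change shifts disposable income by −$108 billion, so first-round consumption changes by c·ΔTR = 0.57 × (−$108 billion) = −$61.56 billion.
Expenditure multiplier = 1/(1 − MPC) = 1/(1 − 0.57) = 1/0.43 ≈ 2.326.
The transfer multiplier is c × k ≈ 1.326, so ΔY = k × (c·ΔTR) = (−$61.56 billion) / 0.43 ≈ −$143 billion.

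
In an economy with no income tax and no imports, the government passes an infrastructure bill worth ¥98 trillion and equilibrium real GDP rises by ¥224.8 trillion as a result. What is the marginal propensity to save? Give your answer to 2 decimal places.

0.44

Implied spending multiplier k = ΔY/ΔG = 224.8/98 ≈ 2.2939.
Since k = 1/(1 − MPC), MPC = 1 − 1/k = 1 − ΔG/ΔY = 1 − 98/224.8 ≈ 0.56.
MPS = 1 − MPC = 0.44.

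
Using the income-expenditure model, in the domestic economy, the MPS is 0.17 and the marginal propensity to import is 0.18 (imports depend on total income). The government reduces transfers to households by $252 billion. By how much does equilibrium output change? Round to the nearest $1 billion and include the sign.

−$598 billion

MPC = 1 − MPS = 1 − 0.17 = 0.83.
The transfer change shifts disposable income by −$252 billion, so first-round consumption changes by c·ΔTR = 0.83 × (−$252 billion) = −$209.16 billion.
Expenditure multiplier = 1/(1 − c + m) = 1/(1 − 0.83 + 0.18) = 1/0.35 ≈ 2.857.
The transfer multiplier is c × k ≈ 2.371, so ΔY = k × (c·ΔTR) = (−$209.16 billion) / 0.35 ≈ −$598 billion.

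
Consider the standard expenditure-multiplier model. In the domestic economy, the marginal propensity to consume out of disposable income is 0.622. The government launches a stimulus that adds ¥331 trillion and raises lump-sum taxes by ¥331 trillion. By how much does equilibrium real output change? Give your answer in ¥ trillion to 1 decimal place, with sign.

+¥331.0 trillion

Expenditure multiplier = 1/(1 − MPC) = 1/(1 − 0.622) = 1/0.378 ≈ 2.646.
ΔG contributes k·ΔG = (+¥331 trillion) / 0.378 ≈ +¥875.7 trillion.
ΔT of +¥331 trillion changes first-round spending by −c·ΔT = −¥205.882 trillion, contributing k·(−c·ΔT) = (−¥205.882 trillion) / 0.378 ≈ −¥544.7 trillion.
With ΔG = ΔT and no other leakages, the balanced-budget multiplier is 1, so ΔY = ΔG = +¥331 trillion.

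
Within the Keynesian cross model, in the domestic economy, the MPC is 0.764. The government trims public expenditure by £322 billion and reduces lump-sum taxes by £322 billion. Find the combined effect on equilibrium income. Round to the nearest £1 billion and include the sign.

Expenditure multiplier = 1/(1 − MPC) = 1/(1 − 0.764) = 1/0.236 ≈ 4.237.
ΔG contributes k·ΔG = (−£322 billion) / 0.236 ≈ −£1,364.4 billion.
ΔT of −£322 billion changes first-round spending by −c·ΔT = +£246.008 billion, contributing k·(−c·ΔT) = (+£246.008 billion) / 0.236 ≈ +£1,042.4 billion.
With ΔG = ΔT and no other leakages, the balanced-budget multiplier is 1, so ΔY = ΔG = −£322 billion.

−£322 billion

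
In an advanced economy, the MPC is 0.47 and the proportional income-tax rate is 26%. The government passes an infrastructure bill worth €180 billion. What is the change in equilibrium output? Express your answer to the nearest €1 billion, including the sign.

+€276 billion

Spending multiplier = 1/(1 − c(1−t)) = 1/(1 − 0.47×0.74) = 1/0.6522 ≈ 1.533.
ΔY = k × ΔG = (+€180 billion) / 0.6522 ≈ +€276 billion.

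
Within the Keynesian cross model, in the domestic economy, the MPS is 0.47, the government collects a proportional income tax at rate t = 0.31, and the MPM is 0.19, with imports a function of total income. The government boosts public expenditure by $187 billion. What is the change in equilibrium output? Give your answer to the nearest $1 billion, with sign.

+$227 billion

MPC = 1 − MPS = 1 − 0.47 = 0.53.
Spending multiplier = 1/(1 − c(1−t) + m) = 1/(1 − 0.53×0.69 + 0.19) = 1/0.8243 ≈ 1.213.
ΔY = k × ΔG = (+$187 billion) / 0.8243 ≈ +$227 billion.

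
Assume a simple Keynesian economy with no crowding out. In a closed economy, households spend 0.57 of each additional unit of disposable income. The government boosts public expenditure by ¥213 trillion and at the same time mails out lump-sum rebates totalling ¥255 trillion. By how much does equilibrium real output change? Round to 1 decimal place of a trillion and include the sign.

Expenditure multiplier = 1/(1 − MPC) = 1/(1 − 0.57) = 1/0.43 ≈ 2.326.
ΔG contributes k·ΔG = (+¥213 trillion) / 0.43 ≈ +¥495.3 trillion.
ΔT of −¥255 trillion changes first-round spending by −c·ΔT = +¥145.35 trillion, contributing k·(−c·ΔT) = (+¥145.35 trillion) / 0.43 ≈ +¥338 trillion.
Net ΔY = k(ΔG − c·ΔT) = (+¥358.35 trillion) / 0.43 ≈ +¥833.4 trillion.

+¥833.4 trillion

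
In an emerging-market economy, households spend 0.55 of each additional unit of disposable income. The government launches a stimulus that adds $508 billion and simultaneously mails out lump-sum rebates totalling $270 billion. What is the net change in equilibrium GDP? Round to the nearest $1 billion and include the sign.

+$1,459 billion

Expenditure multiplier = 1/(1 − MPC) = 1/(1 − 0.55) = 1/0.45 ≈ 2.222.
ΔG contributes k·ΔG = (+$508 billion) / 0.45 ≈ +$1,128.9 billion.
ΔT of −$270 billion changes first-round spending by −c·ΔT = +$148.5 billion, contributing k·(−c·ΔT) = (+$148.5 billion) / 0.45 = +$330 billion.
Net ΔY = k(ΔG − c·ΔT) = (+$656.5 billion) / 0.45 ≈ +$1,459 billion.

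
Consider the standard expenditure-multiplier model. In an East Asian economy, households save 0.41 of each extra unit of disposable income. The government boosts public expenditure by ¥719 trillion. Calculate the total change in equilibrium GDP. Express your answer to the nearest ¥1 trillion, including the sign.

+¥1,754 trillion

MPC = 1 − MPS = 1 − 0.41 = 0.59.
Expenditure multiplier = 1/(1 − MPC) = 1/(1 − 0.59) = 1/0.41 ≈ 2.439.
ΔY = k × ΔG = (+¥719 trillion) / 0.41 ≈ +¥1,754 trillion.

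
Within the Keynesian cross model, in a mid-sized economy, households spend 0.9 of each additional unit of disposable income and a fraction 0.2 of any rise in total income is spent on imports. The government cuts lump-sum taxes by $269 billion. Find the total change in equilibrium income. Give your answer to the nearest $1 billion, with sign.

A lump-sum tax change of −$269 billion shifts disposable income by +$269 billion; first-round consumption changes by −c × ΔT = −0.9 × (−$269 billion) = +$242.1 billion.
Expenditure multiplier = 1/(1 − c + m) = 1/(1 − 0.9 + 0.2) = 1/0.3 ≈ 3.333.
The tax multiplier is −c × k = −3, so ΔY = k × (−c·ΔT) = (+$242.1 billion) / 0.3 = +$807 billion.

+$807 billion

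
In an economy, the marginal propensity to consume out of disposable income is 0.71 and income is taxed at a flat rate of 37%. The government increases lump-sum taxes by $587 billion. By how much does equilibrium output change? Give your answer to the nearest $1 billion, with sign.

−$754 billion

A lump-sum tax change of +$587 billion shifts disposable income by −$587 billion; first-round consumption changes by −c × ΔT = −0.71 × (+$587 billion) = −$416.77 billion.
Expenditure multiplier = 1/(1 − c(1−t)) = 1/(1 − 0.71×0.63) = 1/0.5527 ≈ 1.809.
The tax multiplier is −c × k ≈ −1.285, so ΔY = k × (−c·ΔT) = (−$416.77 billion) / 0.5527 ≈ −$754 billion.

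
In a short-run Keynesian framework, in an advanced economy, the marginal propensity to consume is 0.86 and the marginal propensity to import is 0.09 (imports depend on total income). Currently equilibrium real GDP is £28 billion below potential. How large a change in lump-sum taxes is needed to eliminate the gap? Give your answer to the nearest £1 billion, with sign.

Spending multiplier = 1/(1 − c + m) = 1/(1 − 0.86 + 0.09) = 1/0.23 ≈ 4.348.
Tax multiplier = −c·k = −0.86/0.23 ≈ −3.739. Need ΔY = +£28 billion, so ΔT = ΔY/(−c·k) = −(+£28 billion) × 0.23 / 0.86 ≈ −£7 billion.
The government should cut lump-sum taxes by £7 billion.

−£7 billion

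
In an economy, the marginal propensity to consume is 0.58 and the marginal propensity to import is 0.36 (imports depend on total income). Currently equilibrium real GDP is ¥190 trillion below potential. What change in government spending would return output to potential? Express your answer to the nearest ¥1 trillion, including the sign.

Spending multiplier = 1/(1 − c + m) = 1/(1 − 0.58 + 0.36) = 1/0.78 ≈ 1.282.
Need ΔY = +¥190 trillion, so ΔG = ΔY/k = (+¥190 trillion) × 0.78 ≈ +¥148 trillion.
The government should increase government spending by ¥148 trillion.

+¥148 trillion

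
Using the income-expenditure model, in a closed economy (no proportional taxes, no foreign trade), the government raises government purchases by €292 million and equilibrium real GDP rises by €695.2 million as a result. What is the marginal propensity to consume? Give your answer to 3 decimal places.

0.580

Implied spending multiplier k = ΔY/ΔG = 695.2/292 ≈ 2.3808.
Since k = 1/(1 − MPC), MPC = 1 − 1/k = 1 − ΔG/ΔY = 1 − 292/695.2 ≈ 0.580.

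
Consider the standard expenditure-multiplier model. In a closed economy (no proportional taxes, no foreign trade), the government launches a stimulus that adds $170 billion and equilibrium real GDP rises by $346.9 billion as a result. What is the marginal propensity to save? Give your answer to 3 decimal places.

0.490

Implied spending multiplier k = ΔY/ΔG = 346.9/170 ≈ 2.0406.
Since k = 1/(1 − MPC), MPC = 1 − 1/k = 1 − ΔG/ΔY = 1 − 170/346.9 ≈ 0.510.
MPS = 1 − MPC = 0.490.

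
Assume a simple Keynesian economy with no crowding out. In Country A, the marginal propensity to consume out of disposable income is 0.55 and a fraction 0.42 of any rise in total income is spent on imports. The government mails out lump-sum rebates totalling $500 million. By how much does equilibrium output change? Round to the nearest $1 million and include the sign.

A lump-sum tax change of −$500 million shifts disposable income by +$500 million; first-round consumption changes by −c × ΔT = −0.55 × (−$500 million) = +$275 million.
Expenditure multiplier = 1/(1 − c + m) = 1/(1 − 0.55 + 0.42) = 1/0.87 ≈ 1.149.
The tax multiplier is −c × k ≈ −0.632, so ΔY = k × (−c·ΔT) = (+$275 million) / 0.87 ≈ +$316 million.

+$316 million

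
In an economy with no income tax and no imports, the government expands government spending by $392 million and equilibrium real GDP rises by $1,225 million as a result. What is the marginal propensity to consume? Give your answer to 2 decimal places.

Implied spending multiplier k = ΔY/ΔG = 1,225/392 = 3.125.
Since k = 1/(1 − MPC), MPC = 1 − 1/k = 1 − ΔG/ΔY = 1 − 392/1,225 = 0.68.

0.68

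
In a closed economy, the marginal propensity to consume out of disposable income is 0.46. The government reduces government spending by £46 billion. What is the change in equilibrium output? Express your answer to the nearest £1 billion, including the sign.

Spending multiplier = 1/(1 − MPC) = 1/(1 − 0.46) = 1/0.54 ≈ 1.852.
ΔY = k × ΔG = (−£46 billion) / 0.54 ≈ −£85 billion.

−£85 billion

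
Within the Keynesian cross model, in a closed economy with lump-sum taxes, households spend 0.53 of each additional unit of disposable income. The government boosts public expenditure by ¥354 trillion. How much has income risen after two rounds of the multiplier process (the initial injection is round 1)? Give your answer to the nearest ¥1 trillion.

¥542 trillion

Round 1 adds ΔG = ¥354 trillion; each later round is MPC = 0.53 times the previous.
After 2 rounds: 354 + 187.62 = ΔG·(1 − c^2)/(1 − c) = 354 × (1 − 0.2809)/0.47 ≈ ¥542 trillion.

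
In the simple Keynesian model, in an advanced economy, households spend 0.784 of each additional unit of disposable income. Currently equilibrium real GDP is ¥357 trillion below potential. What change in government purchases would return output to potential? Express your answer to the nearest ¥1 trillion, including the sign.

Spending multiplier = 1/(1 − MPC) = 1/(1 − 0.784) = 1/0.216 ≈ 4.63.
Need ΔY = +¥357 trillion, so ΔG = ΔY/k = (+¥357 trillion) × 0.216 ≈ +¥77 trillion.
The government should increase government purchases by ¥77 trillion.

+¥77 trillion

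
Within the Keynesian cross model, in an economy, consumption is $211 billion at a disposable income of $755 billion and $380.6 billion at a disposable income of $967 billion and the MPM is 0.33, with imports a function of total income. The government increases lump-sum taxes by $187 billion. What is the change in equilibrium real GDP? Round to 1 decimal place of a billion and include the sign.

−$282.3 billion

MPC = ΔC/ΔYd = (380.6 − 211)/(967 − 755) = 169.6/212 = 0.8.
A lump-sum tax change of +$187 billion shifts disposable income by −$187 billion; first-round consumption changes by −c × ΔT = −0.8 × (+$187 billion) = −$149.6 billion.
Expenditure multiplier = 1/(1 − c + m) = 1/(1 − 0.8 + 0.33) = 1/0.53 ≈ 1.887.
The tax multiplier is −c × k ≈ −1.509, so ΔY = k × (−c·ΔT) = (−$149.6 billion) / 0.53 ≈ −$282.3 billion.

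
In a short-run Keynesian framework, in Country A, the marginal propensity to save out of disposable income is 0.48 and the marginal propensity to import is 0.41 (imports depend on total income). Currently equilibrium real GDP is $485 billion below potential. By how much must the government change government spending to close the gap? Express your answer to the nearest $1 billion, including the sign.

MPC = 1 − MPS = 1 − 0.48 = 0.52.
Spending multiplier = 1/(1 − c + m) = 1/(1 − 0.52 + 0.41) = 1/0.89 ≈ 1.124.
Need ΔY = +$485 billion, so ΔG = ΔY/k = (+$485 billion) × 0.89 ≈ +$432 billion.
The government should increase government spending by $432 billion.

+$432 billion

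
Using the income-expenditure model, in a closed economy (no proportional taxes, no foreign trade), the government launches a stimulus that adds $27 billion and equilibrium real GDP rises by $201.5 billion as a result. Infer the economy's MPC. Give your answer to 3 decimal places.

0.866

Implied spending multiplier k = ΔY/ΔG = 201.5/27 ≈ 7.463.
Since k = 1/(1 − MPC), MPC = 1 − 1/k = 1 − ΔG/ΔY = 1 − 27/201.5 ≈ 0.866.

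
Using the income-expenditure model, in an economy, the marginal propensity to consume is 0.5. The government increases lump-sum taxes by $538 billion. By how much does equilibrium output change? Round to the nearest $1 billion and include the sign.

A lump-sum tax change of +$538 billion shifts disposable income by −$538 billion; first-round consumption changes by −c × ΔT = −0.5 × (+$538 billion) = −$269 billion.
Expenditure multiplier = 1/(1 − MPC) = 1/(1 − 0.5) = 1/0.5 = 2.
The tax multiplier is −c × k = −1, so ΔY = k × (−c·ΔT) = (−$269 billion) / 0.5 = −$538 billion.

−$538 billion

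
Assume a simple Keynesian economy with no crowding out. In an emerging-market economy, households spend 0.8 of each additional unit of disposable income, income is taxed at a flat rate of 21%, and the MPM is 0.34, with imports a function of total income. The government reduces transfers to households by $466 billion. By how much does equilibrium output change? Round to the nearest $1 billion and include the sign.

−$527 billion

The transfer change shifts disposable income by −$466 billion, so first-round consumption changes by c·ΔTR = 0.8 × (−$466 billion) = −$372.8 billion.
Expenditure multiplier = 1/(1 − c(1−t) + m) = 1/(1 − 0.8×0.79 + 0.34) = 1/0.708 ≈ 1.412.
The transfer multiplier is c × k ≈ 1.13, so ΔY = k × (c·ΔTR) = (−$372.8 billion) / 0.708 ≈ −$527 billion.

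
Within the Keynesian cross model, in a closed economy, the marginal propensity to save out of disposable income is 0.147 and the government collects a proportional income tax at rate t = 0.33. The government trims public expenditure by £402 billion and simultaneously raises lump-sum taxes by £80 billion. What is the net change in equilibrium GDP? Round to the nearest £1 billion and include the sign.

−£1,097 billion

MPC = 1 − MPS = 1 − 0.147 = 0.853.
Expenditure multiplier = 1/(1 − c(1−t)) = 1/(1 − 0.853×0.67) = 1/0.42849 ≈ 2.334.
ΔG contributes k·ΔG = (−£402 billion) / 0.42849 ≈ −£938.2 billion.
ΔT of +£80 billion changes first-round spending by −c·ΔT = −£68.24 billion, contributing k·(−c·ΔT) = (−£68.24 billion) / 0.42849 ≈ −£159.3 billion.
Net ΔY = k(ΔG − c·ΔT) = (−£470.24 billion) / 0.42849 ≈ −£1,097 billion.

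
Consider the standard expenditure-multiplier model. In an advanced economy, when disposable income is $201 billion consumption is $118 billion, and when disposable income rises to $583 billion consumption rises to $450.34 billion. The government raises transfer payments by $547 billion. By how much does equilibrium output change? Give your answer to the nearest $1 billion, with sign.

+$3,661 billion

MPC = ΔC/ΔYd = (450.34 − 118)/(583 − 201) = 332.34/382 = 0.87.
The transfer change shifts disposable income by +$547 billion, so first-round consumption changes by c·ΔTR = 0.87 × (+$547 billion) = +$475.89 billion.
Expenditure multiplier = 1/(1 − MPC) = 1/(1 − 0.87) = 1/0.13 ≈ 7.692.
The transfer multiplier is c × k ≈ 6.692, so ΔY = k × (c·ΔTR) = (+$475.89 billion) / 0.13 ≈ +$3,661 billion.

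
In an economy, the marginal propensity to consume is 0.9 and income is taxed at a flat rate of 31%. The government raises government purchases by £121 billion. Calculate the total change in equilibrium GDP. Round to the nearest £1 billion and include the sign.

+£319 billion

Expenditure multiplier = 1/(1 − c(1−t)) = 1/(1 − 0.9×0.69) = 1/0.379 ≈ 2.639.
ΔY = k × ΔG = (+£121 billion) / 0.379 ≈ +£319 billion.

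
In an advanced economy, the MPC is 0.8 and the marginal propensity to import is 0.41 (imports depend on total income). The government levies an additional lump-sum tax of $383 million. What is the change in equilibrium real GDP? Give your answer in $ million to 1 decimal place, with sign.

−$502.3 million

A lump-sum tax change of +$383 million shifts disposable income by −$383 million; first-round consumption changes by −c × ΔT = −0.8 × (+$383 million) = −$306.4 million.
Expenditure multiplier = 1/(1 − c + m) = 1/(1 − 0.8 + 0.41) = 1/0.61 ≈ 1.639.
The tax multiplier is −c × k ≈ −1.311, so ΔY = k × (−c·ΔT) = (−$306.4 million) / 0.61 ≈ −$502.3 million.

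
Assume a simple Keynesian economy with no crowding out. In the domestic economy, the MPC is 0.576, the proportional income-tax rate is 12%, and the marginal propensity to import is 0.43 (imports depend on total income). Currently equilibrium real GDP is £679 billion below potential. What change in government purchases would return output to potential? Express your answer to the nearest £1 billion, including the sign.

Spending multiplier = 1/(1 − c(1−t) + m) = 1/(1 − 0.576×0.88 + 0.43) = 1/0.92312 ≈ 1.083.
Need ΔY = +£679 billion, so ΔG = ΔY/k = (+£679 billion) × 0.92312 ≈ +£627 billion.
The government should increase government purchases by £627 billion.

+£627 billion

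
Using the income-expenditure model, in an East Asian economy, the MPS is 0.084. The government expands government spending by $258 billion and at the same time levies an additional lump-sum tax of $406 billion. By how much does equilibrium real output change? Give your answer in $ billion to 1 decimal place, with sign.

MPC = 1 − MPS = 1 − 0.084 = 0.916.
Expenditure multiplier = 1/(1 − MPC) = 1/(1 − 0.916) = 1/0.084 ≈ 11.905.
ΔG contributes k·ΔG = (+$258 billion) / 0.084 ≈ +$3,071.4 billion.
ΔT of +$406 billion changes first-round spending by −c·ΔT = −$371.896 billion, contributing k·(−c·ΔT) = (−$371.896 billion) / 0.084 ≈ −$4,427.3 billion.
Net ΔY = k(ΔG − c·ΔT) = (−$113.896 billion) / 0.084 ≈ −$1,355.9 billion.

−$1,355.9 billion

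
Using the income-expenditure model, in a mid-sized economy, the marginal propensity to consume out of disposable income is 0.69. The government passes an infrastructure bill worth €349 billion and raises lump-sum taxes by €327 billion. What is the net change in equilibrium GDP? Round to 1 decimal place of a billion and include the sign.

Expenditure multiplier = 1/(1 − MPC) = 1/(1 − 0.69) = 1/0.31 ≈ 3.226.
ΔG contributes k·ΔG = (+€349 billion) / 0.31 ≈ +€1,125.8 billion.
ΔT of +€327 billion changes first-round spending by −c·ΔT = −€225.63 billion, contributing k·(−c·ΔT) = (−€225.63 billion) / 0.31 ≈ −€727.8 billion.
Net ΔY = k(ΔG − c·ΔT) = (+€123.37 billion) / 0.31 ≈ +€398 billion.

+€398.0 billion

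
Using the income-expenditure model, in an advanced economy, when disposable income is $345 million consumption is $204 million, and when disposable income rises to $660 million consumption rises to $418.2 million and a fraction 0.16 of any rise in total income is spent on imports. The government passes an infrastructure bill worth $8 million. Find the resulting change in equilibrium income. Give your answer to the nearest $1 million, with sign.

+$17 million

MPC = ΔC/ΔYd = (418.2 − 204)/(660 − 345) = 214.2/315 = 0.68.
Expenditure multiplier = 1/(1 − c + m) = 1/(1 − 0.68 + 0.16) = 1/0.48 ≈ 2.083.
ΔY = k × ΔG = (+$8 million) / 0.48 ≈ +$17 million.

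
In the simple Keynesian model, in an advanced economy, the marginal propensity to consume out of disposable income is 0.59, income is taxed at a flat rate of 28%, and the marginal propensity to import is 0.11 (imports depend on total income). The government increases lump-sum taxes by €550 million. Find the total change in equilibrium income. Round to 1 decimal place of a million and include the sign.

A lump-sum tax change of +€550 million shifts disposable income by −€550 million; first-round consumption changes by −c × ΔT = −0.59 × (+€550 million) = −€324.5 million.
Expenditure multiplier = 1/(1 − c(1−t) + m) = 1/(1 − 0.59×0.72 + 0.11) = 1/0.6852 ≈ 1.459.
The tax multiplier is −c × k ≈ −0.861, so ΔY = k × (−c·ΔT) = (−€324.5 million) / 0.6852 ≈ −€473.6 million.

−€473.6 million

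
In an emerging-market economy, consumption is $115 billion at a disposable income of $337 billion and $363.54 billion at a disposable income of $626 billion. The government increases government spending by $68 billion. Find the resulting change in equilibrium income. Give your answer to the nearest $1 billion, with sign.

+$486 billion

MPC = ΔC/ΔYd = (363.54 − 115)/(626 − 337) = 248.54/289 = 0.86.
Government-spending multiplier = 1/(1 − MPC) = 1/(1 − 0.86) = 1/0.14 ≈ 7.143.
ΔY = k × ΔG = (+$68 billion) / 0.14 ≈ +$486 billion.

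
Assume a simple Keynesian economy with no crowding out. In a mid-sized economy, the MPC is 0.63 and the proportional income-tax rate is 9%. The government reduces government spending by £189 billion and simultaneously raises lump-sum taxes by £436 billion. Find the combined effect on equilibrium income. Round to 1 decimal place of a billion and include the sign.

−£1,086.7 billion

Expenditure multiplier = 1/(1 − c(1−t)) = 1/(1 − 0.63×0.91) = 1/0.4267 ≈ 2.344.
ΔG contributes k·ΔG = (−£189 billion) / 0.4267 ≈ −£442.9 billion.
ΔT of +£436 billion changes first-round spending by −c·ΔT = −£274.68 billion, contributing k·(−c·ΔT) = (−£274.68 billion) / 0.4267 ≈ −£643.7 billion.
Net ΔY = k(ΔG − c·ΔT) = (−£463.68 billion) / 0.4267 ≈ −£1,086.7 billion.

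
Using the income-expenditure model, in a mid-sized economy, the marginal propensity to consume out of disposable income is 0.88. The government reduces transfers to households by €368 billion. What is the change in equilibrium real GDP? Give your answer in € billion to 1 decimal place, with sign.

−€2,698.7 billion

The transfer change shifts disposable income by −€368 billion, so first-round consumption changes by c·ΔTR = 0.88 × (−€368 billion) = −€323.84 billion.
Expenditure multiplier = 1/(1 − MPC) = 1/(1 − 0.88) = 1/0.12 ≈ 8.333.
The transfer multiplier is c × k ≈ 7.333, so ΔY = k × (c·ΔTR) = (−€323.84 billion) / 0.12 ≈ −€2,698.7 billion.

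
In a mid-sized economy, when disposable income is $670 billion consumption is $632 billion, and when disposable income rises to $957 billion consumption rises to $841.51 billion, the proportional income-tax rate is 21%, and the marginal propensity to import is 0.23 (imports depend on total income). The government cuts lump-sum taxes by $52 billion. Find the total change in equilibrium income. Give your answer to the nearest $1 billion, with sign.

+$58 billion

MPC = ΔC/ΔYd = (841.51 − 632)/(957 − 670) = 209.51/287 = 0.73.
A lump-sum tax change of −$52 billion shifts disposable income by +$52 billion; first-round consumption changes by −c × ΔT = −0.73 × (−$52 billion) = +$37.96 billion.
Expenditure multiplier = 1/(1 − c(1−t) + m) = 1/(1 − 0.73×0.79 + 0.23) = 1/0.6533 ≈ 1.531.
The tax multiplier is −c × k ≈ −1.117, so ΔY = k × (−c·ΔT) = (+$37.96 billion) / 0.6533 ≈ +$58 billion.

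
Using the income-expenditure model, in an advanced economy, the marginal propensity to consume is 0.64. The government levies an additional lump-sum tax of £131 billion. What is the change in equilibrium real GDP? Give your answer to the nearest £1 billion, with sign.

A lump-sum tax change of +£131 billion shifts disposable income by −£131 billion; first-round consumption changes by −c × ΔT = −0.64 × (+£131 billion) = −£83.84 billion.
Expenditure multiplier = 1/(1 − MPC) = 1/(1 − 0.64) = 1/0.36 ≈ 2.778.
The tax multiplier is −c × k ≈ −1.778, so ΔY = k × (−c·ΔT) = (−£83.84 billion) / 0.36 ≈ −£233 billion.

−£233 billion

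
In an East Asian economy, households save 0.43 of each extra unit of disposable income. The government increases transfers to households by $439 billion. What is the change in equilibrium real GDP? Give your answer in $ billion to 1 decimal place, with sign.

MPC = 1 − MPS = 1 − 0.43 = 0.57.
The transfer change shifts disposable income by +$439 billion, so first-round consumption changes by c·ΔTR = 0.57 × (+$439 billion) = +$250.23 billion.
Expenditure multiplier = 1/(1 − MPC) = 1/(1 − 0.57) = 1/0.43 ≈ 2.326.
The transfer multiplier is c × k ≈ 1.326, so ΔY = k × (c·ΔTR) = (+$250.23 billion) / 0.43 ≈ +$581.9 billion.

+$581.9 billion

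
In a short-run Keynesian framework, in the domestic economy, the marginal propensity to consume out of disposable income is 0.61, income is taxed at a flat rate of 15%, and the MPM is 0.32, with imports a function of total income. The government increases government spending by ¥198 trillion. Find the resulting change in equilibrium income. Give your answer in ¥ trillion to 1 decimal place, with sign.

Spending multiplier = 1/(1 − c(1−t) + m) = 1/(1 − 0.61×0.85 + 0.32) = 1/0.8015 ≈ 1.248.
ΔY = k × ΔG = (+¥198 trillion) / 0.8015 ≈ +¥247 trillion.

+¥247.0 trillion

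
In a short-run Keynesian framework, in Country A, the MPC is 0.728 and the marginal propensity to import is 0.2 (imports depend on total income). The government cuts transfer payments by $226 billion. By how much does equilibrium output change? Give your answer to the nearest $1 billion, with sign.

The transfer change shifts disposable income by −$226 billion, so first-round consumption changes by c·ΔTR = 0.728 × (−$226 billion) = −$164.528 billion.
Expenditure multiplier = 1/(1 − c + m) = 1/(1 − 0.728 + 0.2) = 1/0.472 ≈ 2.119.
The transfer multiplier is c × k ≈ 1.542, so ΔY = k × (c·ΔTR) = (−$164.528 billion) / 0.472 ≈ −$349 billion.

−$349 billion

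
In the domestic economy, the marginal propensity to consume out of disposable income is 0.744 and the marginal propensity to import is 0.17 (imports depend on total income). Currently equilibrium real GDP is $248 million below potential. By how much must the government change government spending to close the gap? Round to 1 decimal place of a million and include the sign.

+$105.6 million

Spending multiplier = 1/(1 − c + m) = 1/(1 − 0.744 + 0.17) = 1/0.426 ≈ 2.347.
Need ΔY = +$248 million, so ΔG = ΔY/k = (+$248 million) × 0.426 ≈ +$105.6 million.
The government should increase government spending by $105.6 million.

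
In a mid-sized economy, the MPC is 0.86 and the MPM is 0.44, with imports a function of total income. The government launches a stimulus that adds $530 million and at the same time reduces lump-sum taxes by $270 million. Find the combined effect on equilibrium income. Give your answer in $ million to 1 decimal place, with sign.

+$1,314.1 million

Expenditure multiplier = 1/(1 − c + m) = 1/(1 − 0.86 + 0.44) = 1/0.58 ≈ 1.724.
ΔG contributes k·ΔG = (+$530 million) / 0.58 ≈ +$913.8 million.
ΔT of −$270 million changes first-round spending by −c·ΔT = +$232.2 million, contributing k·(−c·ΔT) = (+$232.2 million) / 0.58 ≈ +$400.3 million.
Net ΔY = k(ΔG − c·ΔT) = (+$762.2 million) / 0.58 ≈ +$1,314.1 million.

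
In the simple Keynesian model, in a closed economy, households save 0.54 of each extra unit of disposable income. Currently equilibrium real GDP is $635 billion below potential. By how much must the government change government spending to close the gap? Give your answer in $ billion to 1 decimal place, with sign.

MPC = 1 − MPS = 1 − 0.54 = 0.46.
Spending multiplier = 1/(1 − MPC) = 1/(1 − 0.46) = 1/0.54 ≈ 1.852.
Need ΔY = +$635 billion, so ΔG = ΔY/k = (+$635 billion) × 0.54 = +$342.9 billion.
The government should increase government spending by $342.9 billion.

+$342.9 billion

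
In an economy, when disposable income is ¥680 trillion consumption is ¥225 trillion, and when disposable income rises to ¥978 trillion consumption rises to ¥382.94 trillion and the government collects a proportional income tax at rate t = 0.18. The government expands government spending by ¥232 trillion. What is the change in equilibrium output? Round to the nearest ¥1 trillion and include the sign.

+¥410 trillion

MPC = ΔC/ΔYd = (382.94 − 225)/(978 − 680) = 157.94/298 = 0.53.
Expenditure multiplier = 1/(1 − c(1−t)) = 1/(1 − 0.53×0.82) = 1/0.5654 ≈ 1.769.
ΔY = k × ΔG = (+¥232 trillion) / 0.5654 ≈ +¥410 trillion.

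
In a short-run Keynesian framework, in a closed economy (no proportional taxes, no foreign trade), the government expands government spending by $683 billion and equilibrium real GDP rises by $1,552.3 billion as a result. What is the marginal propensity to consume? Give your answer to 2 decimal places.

0.56

Implied spending multiplier k = ΔY/ΔG = 1,552.3/683 ≈ 2.2728.
Since k = 1/(1 − MPC), MPC = 1 − 1/k = 1 − ΔG/ΔY = 1 − 683/1,552.3 ≈ 0.56.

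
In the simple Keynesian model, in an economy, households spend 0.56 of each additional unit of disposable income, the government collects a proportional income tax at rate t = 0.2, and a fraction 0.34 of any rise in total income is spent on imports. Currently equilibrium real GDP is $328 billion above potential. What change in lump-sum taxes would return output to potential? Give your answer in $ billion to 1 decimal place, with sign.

Spending multiplier = 1/(1 − c(1−t) + m) = 1/(1 − 0.56×0.8 + 0.34) = 1/0.892 ≈ 1.121.
Tax multiplier = −c·k = −0.56/0.892 ≈ −0.628. Need ΔY = −$328 billion, so ΔT = ΔY/(−c·k) = −(−$328 billion) × 0.892 / 0.56 ≈ +$522.5 billion.
The government should raise lump-sum taxes by $522.5 billion.

+$522.5 billion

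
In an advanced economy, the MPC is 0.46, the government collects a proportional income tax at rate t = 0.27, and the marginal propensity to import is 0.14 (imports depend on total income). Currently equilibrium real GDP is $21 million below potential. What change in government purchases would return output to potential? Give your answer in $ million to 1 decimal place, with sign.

+$16.9 million

Spending multiplier = 1/(1 − c(1−t) + m) = 1/(1 − 0.46×0.73 + 0.14) = 1/0.8042 ≈ 1.243.
Need ΔY = +$21 million, so ΔG = ΔY/k = (+$21 million) × 0.8042 ≈ +$16.9 million.
The government should increase government purchases by $16.9 million.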